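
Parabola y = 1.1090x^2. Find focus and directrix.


a = 1.1090
1/(4a) = 0.2254
Focus = (0, 0.2254)
Directrix: y = -0.2254

Focus = (0, 0.2254), Directrix: y = -0.2254


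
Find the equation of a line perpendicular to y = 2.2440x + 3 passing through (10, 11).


Perpendicular slope = -1/m1 = -1/2.2440 = -0.4456
b2 = y0 - m2*x0 = 11 + 10/2.2440 = 11 + 4.4563 = 15.4563

y = -0.4456x + 15.4563


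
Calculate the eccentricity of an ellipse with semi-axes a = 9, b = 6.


c = sqrt(81-36) = sqrt(45) = 6.7082
e = c/a = sqrt(45)/9 = 0.7454

e = 0.7454


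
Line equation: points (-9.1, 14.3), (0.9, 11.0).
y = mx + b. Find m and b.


m = (-3.3)/(10.0) = -0.3300
b = y1 - m*x1 = 14.3 - (-3.3*(-9.1))/(10.0) = 14.3 - 3.0030 = 11.2970

y = -0.3300x + 11.2970


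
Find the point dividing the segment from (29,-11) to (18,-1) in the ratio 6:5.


Px = (6*18 + 5*29)/11 = 253/11 = 23.0000
Py = (6*(-1) + 5*(-11))/11 = -61/11 = -5.5455

P = (23.0000, -5.5455)


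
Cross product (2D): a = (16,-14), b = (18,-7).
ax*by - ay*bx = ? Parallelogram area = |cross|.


cross = 16*(-7) + 14*18 = -112 + 252 = 140
Parallelogram area = |140| = 140

cross = 140, parallelogram area = 140


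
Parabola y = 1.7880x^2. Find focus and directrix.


a = 1.7880
1/(4a) = 0.1398
Focus = (0, 0.1398)
Directrix: y = -0.1398

Focus = (0, 0.1398), Directrix: y = -0.1398


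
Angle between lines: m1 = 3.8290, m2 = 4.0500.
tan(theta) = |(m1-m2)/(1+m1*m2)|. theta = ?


m1-m2 = -0.221
1+m1*m2 = 16.50745
tan(theta) = |-0.221/16.50745| = 0.013388
theta = arctan(|-0.221/16.50745|) = 0.7670 degrees (acute angle)

0.7670 degrees


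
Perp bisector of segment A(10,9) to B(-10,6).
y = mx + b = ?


Midpoint = (0, 7.5)
Slope of AB = dy/dx = -3/(-20) = 0.1500
Perp slope = -dx/dy = -20/3 = -6.6667
b = My - (perp slope)*Mx = 7.5 + (-20*0)/(-3) = 7.5 + 0 = 7.5000

y = -6.6667x + 7.5000


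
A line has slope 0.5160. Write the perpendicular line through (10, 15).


Perpendicular slope = -1/m1 = -1/0.5160 = -1.9380
b2 = y0 - m2*x0 = 15 + 10/0.5160 = 15 + 19.3798 = 34.3798

y = -1.9380x + 34.3798


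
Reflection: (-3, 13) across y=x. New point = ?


Reflection rule for y=x: (y, x)
(-3, 13) -> (13, -3)

(13, -3)


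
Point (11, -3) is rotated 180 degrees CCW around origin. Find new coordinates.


cos(180) = -1, sin(180) = 0
x' = 11*(-1) + 3*0 = -11
y' = 11*0 - 3*(-1) = 3

(-11, 3)


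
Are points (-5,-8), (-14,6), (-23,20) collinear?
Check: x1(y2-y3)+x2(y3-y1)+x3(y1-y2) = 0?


-5*(6-20) - 14*(20+ 8) - 23*(-8-6)
= 70 - 392 + 322 = 0

Yes, collinear (determinant = 0)


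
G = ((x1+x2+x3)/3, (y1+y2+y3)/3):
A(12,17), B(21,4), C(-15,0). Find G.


Gx = (12+21- 15)/3 = 18/3 = 6.0000
Gy = (17+4+0)/3 = 21/3 = 7.0000

G = (6.0000, 7.0000)


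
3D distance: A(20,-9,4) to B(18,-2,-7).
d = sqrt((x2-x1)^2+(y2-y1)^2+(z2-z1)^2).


dx=-2, dy=7, dz=-11
d = sqrt(4+49+121) = sqrt(174) = 13.1909

13.1909


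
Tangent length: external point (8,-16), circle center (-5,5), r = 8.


d = sqrt((8+ 5)^2 + (-16-5)^2) = sqrt(169+441) = 24.6982
L = sqrt(610.0000 - 64) = sqrt(546.0000) = 23.3666

23.3666


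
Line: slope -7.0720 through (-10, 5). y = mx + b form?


y - 5 = -7.0720(x + 10)
y = -7.0720x + 5 + 7.0720*(-10)
y = -7.0720x - 65.7200

y = -7.0720x - 65.7200


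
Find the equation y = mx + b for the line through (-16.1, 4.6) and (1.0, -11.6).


m = (-16.2)/(17.1) = -0.9474
b = y1 - m*x1 = 4.6 - (-16.2*(-16.1))/(17.1) = 4.6 - 15.2526 = -10.6526

y = -0.9474x - 10.6526


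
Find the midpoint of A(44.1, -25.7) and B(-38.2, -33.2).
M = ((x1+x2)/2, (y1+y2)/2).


Mx = (44.1 - 38.2)/2 = 5.9/2 = 2.9500
My = (-25.7 - 33.2)/2 = -58.9/2 = -29.4500

(2.9500, -29.4500)


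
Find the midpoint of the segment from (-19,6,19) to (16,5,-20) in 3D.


Mx = (-19+16)/2 = -1.5000
My = (6+5)/2 = 5.5000
Mz = (19- 20)/2 = -0.5000

M = (-1.5000, 5.5000, -0.5000)


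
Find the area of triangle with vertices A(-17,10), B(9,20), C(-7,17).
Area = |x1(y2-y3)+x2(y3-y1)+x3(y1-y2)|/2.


-17*(20-17) = -51
9*(17-10) = 63
-7*(10-20) = 70
sum = 82
Area = |82|/2 = 41.0000

41.0000 sq units


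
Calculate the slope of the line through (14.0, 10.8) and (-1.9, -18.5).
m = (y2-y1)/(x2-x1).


dy = -18.5 - 10.8 = -29.3
dx = -1.9 - 14.0 = -15.9
m = -29.3/(-15.9) = 1.8428

m = 1.8428


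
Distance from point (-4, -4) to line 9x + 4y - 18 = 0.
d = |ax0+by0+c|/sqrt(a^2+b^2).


|9*(-4) + 4*(-4) - 18| = |-70| = 70
sqrt(81 + 16) = sqrt(97) = 9.8489
d = 70/sqrt(97) = 7.1074

7.1074


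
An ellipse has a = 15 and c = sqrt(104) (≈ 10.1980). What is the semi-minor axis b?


b^2 = 15^2 - (sqrt(104))^2 = 225 - 104 = 121
b = sqrt(121) = 11

b = 11


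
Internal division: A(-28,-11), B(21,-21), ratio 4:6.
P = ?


Px = (4*21 + 6*(-28))/10 = -84/10 = -8.4000
Py = (4*(-21) + 6*(-11))/10 = -150/10 = -15.0000

P = (-8.4000, -15.0000)


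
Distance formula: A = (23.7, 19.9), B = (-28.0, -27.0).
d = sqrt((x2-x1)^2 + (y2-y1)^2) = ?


dx = -28.0 - 23.7 = -51.7
dy = -27.0 - 19.9 = -46.9
d = sqrt(2672.89 + 2199.61) = sqrt(4872.5) = 69.8033

69.8033


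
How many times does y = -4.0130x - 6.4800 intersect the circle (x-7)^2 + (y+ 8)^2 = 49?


Substitute y = -4.0130x - 6.4800: (x-7)^2 + (-4.0130x- 6.4800+ 8)^2 = 49
Expand to Ax^2 + Bx + C = 0, where b-k = 1.52
A = 1+m^2 = 17.104169
B = 2(m(b-k) - h) = 2(-4.0130*1.52 - 7) = -26.19952
C = h^2 + (b-k)^2 - r^2 = 49 + 2.3104 - 49 = 2.3104
disc = B^2-4AC = 686.4148 - 158.0699 = 528.3449
disc > 0

2 intersection points


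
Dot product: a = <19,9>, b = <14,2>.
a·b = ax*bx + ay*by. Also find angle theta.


a·b = 19*14 + 9*2 = 266 + 18 = 284
|a| = sqrt(361+81) = 21.0238
|b| = sqrt(196+4) = 14.1421
cos(theta) = 284/(sqrt(442)*sqrt(200)) = 284/sqrt(88400) = 0.955195
theta = arccos(284/sqrt(88400)) = 17.2161 degrees

a·b = 284, theta = 17.2161 deg


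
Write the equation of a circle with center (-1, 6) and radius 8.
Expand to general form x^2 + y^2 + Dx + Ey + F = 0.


(x+ 1)^2 + (y-6)^2 = 8^2
D = -2h = 2, E = -2k = -12
F = h^2+k^2-r^2 = 1+36-64 = -27

x^2 + y^2 + 2x - 12y - 27 = 0


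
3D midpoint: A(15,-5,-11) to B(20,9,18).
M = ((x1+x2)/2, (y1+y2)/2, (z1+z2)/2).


Mx = (15+20)/2 = 17.5000
My = (-5+9)/2 = 2.0000
Mz = (-11+18)/2 = 3.5000

M = (17.5000, 2.0000, 3.5000)


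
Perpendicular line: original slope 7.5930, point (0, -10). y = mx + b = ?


Perpendicular slope = -1/m1 = -1/7.5930 = -0.1317
b2 = y0 - m2*x0 = -10 + 0/7.5930 = -10 + 0 = -10.0000

y = -0.1317x - 10.0000


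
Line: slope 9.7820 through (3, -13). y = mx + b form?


y + 13 = 9.7820(x - 3)
y = 9.7820x - 13 - 9.7820*3
y = 9.7820x - 42.3460

y = 9.7820x - 42.3460


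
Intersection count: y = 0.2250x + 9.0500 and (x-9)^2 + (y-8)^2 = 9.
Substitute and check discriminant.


Substitute y = 0.2250x + 9.0500: (x-9)^2 + (0.2250x+9.0500-8)^2 = 9
Expand to Ax^2 + Bx + C = 0, where b-k = 1.05
A = 1+m^2 = 1.050625
B = 2(m(b-k) - h) = 2(0.2250*1.05 - 9) = -17.5275
C = h^2 + (b-k)^2 - r^2 = 81 + 1.1025 - 9 = 73.1025
disc = B^2-4AC = 307.2133 - 307.2133 = 0
disc = 0

1 intersection point (tangent)


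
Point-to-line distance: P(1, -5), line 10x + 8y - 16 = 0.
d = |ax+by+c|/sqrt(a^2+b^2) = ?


|10*1 + 8*(-5) - 16| = |-46| = 46
sqrt(100 + 64) = sqrt(164) = 12.8062
d = 46/sqrt(164) = 3.5920

3.5920


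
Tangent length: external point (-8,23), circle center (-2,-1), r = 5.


d = sqrt((-8+ 2)^2 + (23+ 1)^2) = sqrt(36+576) = 24.7386
L = sqrt(612.0000 - 25) = sqrt(587.0000) = 24.2281

24.2281


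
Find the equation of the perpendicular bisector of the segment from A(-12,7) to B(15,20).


Midpoint = (1.5, 13.5)
Slope of AB = dy/dx = 13/27 = 0.4815
Perp slope = -dx/dy = -27/13 = -2.0769
b = My - (perp slope)*Mx = 13.5 + (27*1.5)/13 = 13.5 + 3.1154 = 16.6154

y = -2.0769x + 16.6154


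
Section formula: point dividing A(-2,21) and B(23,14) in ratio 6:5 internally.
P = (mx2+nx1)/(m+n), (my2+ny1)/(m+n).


Px = (6*23 + 5*(-2))/11 = 128/11 = 11.6364
Py = (6*14 + 5*21)/11 = 189/11 = 17.1818

P = (11.6364, 17.1818)


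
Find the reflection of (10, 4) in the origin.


Reflection rule for origin: (-x, -y)
(10, 4) -> (-10, -4)

(-10, -4)


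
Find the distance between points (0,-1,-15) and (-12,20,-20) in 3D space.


dx=-12, dy=21, dz=-5
d = sqrt(144+441+25) = sqrt(610) = 24.6982

24.6982


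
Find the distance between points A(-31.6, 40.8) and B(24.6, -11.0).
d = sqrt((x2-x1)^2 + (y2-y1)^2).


dx = 24.6 + 31.6 = 56.2
dy = -11.0 - 40.8 = -51.8
d = sqrt(3158.44 + 2683.24) = sqrt(5841.68) = 76.4309

76.4309


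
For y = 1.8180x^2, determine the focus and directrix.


a = 1.8180
1/(4a) = 0.1375
Focus = (0, 0.1375)
Directrix: y = -0.1375

Focus = (0, 0.1375), Directrix: y = -0.1375


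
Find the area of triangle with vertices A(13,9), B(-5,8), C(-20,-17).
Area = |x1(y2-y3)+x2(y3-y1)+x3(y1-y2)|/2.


13*(8+ 17) = 325
-5*(-17-9) = 130
-20*(9-8) = -20
sum = 435
Area = |435|/2 = 217.5000

217.5000 sq units


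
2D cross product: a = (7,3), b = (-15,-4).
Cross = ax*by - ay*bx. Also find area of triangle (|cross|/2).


cross = 7*(-4) - 3*(-15) = -28 + 45 = 17
Triangle area = |17|/2 = 17/2 = 8.5000

cross = 17, triangle area = 8.5000


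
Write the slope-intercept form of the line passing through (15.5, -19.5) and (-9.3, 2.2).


m = (21.7)/(-24.8) = -0.8750
b = y1 - m*x1 = -19.5 - (21.7*15.5)/(-24.8) = -19.5 + 13.5625 = -5.9375

y = -0.8750x - 5.9375


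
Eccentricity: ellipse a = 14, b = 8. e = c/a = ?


c = sqrt(196-64) = sqrt(132) = 11.4891
e = c/a = sqrt(132)/14 = 0.8207

e = 0.8207


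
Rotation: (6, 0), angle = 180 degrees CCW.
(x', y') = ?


cos(180) = -1, sin(180) = 0
x' = 6*(-1) - 0*0 = -6
y' = 6*0 + 0*(-1) = 0

(-6, 0)


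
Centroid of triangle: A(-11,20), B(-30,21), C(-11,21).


Gx = (-11- 30- 11)/3 = -52/3 = -17.3333
Gy = (20+21+21)/3 = 62/3 = 20.6667

G = (-17.3333, 20.6667)


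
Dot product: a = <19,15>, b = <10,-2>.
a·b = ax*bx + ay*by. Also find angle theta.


a·b = 19*10 + 15*(-2) = 190 - 30 = 160
|a| = sqrt(361+225) = 24.2074
|b| = sqrt(100+4) = 10.1980
cos(theta) = 160/(sqrt(586)*sqrt(104)) = 160/sqrt(60944) = 0.648119
theta = arccos(160/sqrt(60944)) = 49.6001 degrees

a·b = 160, theta = 49.6001 deg


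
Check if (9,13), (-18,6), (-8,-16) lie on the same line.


9*(6+ 16) - 18*(-16-13) - 8*(13-6)
= 198 + 522 - 56 = 664

No, not collinear (determinant = 664)


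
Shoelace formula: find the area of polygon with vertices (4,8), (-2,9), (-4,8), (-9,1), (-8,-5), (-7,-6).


sum(xi*y_{i+1}) = 4*9 - 2*8 - 4*1 - 9*(-5) - 8*(-6) - 7*8 = 53
sum(yi*x_{i+1}) = 8*(-2) + 9*(-4) + 8*(-9) + 1*(-8) - 5*(-7) - 6*4 = -121
Area = |53 + 121|/2 = 174/2 = 87.0000

87.0000 sq units


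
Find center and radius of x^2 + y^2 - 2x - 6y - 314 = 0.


h = -D/2 = 2/2 = 1
k = -E/2 = 6/2 = 3
r^2 = h^2 + k^2 - F = 1 + 9 + 314 = 324
r = 18

Center (1, 3), radius = 18


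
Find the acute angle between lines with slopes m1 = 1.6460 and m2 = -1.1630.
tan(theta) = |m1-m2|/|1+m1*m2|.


m1-m2 = 2.809
1+m1*m2 = -0.914298
tan(theta) = |2.809/(-0.914298)| = 3.072302
theta = arctan(|2.809/(-0.914298)|) = 71.9705 degrees (acute angle)

71.9705 degrees


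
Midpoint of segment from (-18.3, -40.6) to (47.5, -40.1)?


Mx = (-18.3 + 47.5)/2 = 29.2/2 = 14.6000
My = (-40.6 - 40.1)/2 = -80.7/2 = -40.3500

(14.6000, -40.3500)


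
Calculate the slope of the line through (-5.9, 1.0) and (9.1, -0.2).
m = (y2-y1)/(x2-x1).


dy = -0.2 - 1.0 = -1.2
dx = 9.1 + 5.9 = 15.0
m = -1.2/15.0 = -0.0800

m = -0.0800


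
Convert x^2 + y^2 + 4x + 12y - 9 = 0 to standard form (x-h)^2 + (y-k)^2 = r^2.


h = -D/2 = -4/2 = -2
k = -E/2 = -12/2 = -6
r^2 = h^2 + k^2 - F = 4 + 36 + 9 = 49
r = 7

Center (-2, -6), radius = 7


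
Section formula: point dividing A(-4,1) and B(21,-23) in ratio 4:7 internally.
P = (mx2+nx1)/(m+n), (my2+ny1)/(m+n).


Px = (4*21 + 7*(-4))/11 = 56/11 = 5.0909
Py = (4*(-23) + 7*1)/11 = -85/11 = -7.7273

P = (5.0909, -7.7273)


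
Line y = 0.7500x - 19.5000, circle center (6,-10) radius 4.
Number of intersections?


Substitute y = 0.7500x - 19.5000: (x-6)^2 + (0.7500x- 19.5000+ 10)^2 = 16
Expand to Ax^2 + Bx + C = 0, where b-k = -9.5
A = 1+m^2 = 1.5625
B = 2(m(b-k) - h) = 2(0.7500*(-9.5) - 6) = -26.25
C = h^2 + (b-k)^2 - r^2 = 36 + 90.25 - 16 = 110.25
disc = B^2-4AC = 689.0625 - 689.0625 = 0
disc = 0

1 intersection point (tangent)


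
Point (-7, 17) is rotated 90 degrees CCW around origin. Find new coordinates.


cos(90) = 0, sin(90) = 1
x' = -7*0 - 17*1 = -17
y' = -7*1 + 17*0 = -7

(-17, -7)


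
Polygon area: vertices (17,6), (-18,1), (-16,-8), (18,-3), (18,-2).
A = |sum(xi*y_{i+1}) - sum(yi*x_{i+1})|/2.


sum(xi*y_{i+1}) = 17*1 - 18*(-8) - 16*(-3) + 18*(-2) + 18*6 = 281
sum(yi*x_{i+1}) = 6*(-18) + 1*(-16) - 8*18 - 3*18 - 2*17 = -356
Area = |281 + 356|/2 = 637/2 = 318.5000

318.5000 sq units


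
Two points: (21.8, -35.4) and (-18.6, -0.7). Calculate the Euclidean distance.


dx = -18.6 - 21.8 = -40.4
dy = -0.7 + 35.4 = 34.7
d = sqrt(1632.16 + 1204.09) = sqrt(2836.25) = 53.2565

53.2565


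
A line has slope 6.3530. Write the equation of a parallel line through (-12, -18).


Parallel lines have equal slopes.
m2 = 6.3530
b2 = -18 - 6.3530*(-12) = 58.2360

y = 6.3530x + 58.2360


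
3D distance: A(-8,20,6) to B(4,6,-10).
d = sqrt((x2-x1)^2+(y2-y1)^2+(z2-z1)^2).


dx=12, dy=-14, dz=-16
d = sqrt(144+196+256) = sqrt(596) = 24.4131

24.4131


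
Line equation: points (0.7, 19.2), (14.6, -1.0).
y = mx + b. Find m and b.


m = (-20.2)/(13.9) = -1.4532
b = y1 - m*x1 = 19.2 - (-20.2*0.7)/(13.9) = 19.2 + 1.0173 = 20.2173

y = -1.4532x + 20.2173


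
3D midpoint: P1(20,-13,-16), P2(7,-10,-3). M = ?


Mx = (20+7)/2 = 13.5000
My = (-13- 10)/2 = -11.5000
Mz = (-16- 3)/2 = -9.5000

M = (13.5000, -11.5000, -9.5000)


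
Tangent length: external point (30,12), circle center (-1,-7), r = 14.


d = sqrt((30+ 1)^2 + (12+ 7)^2) = sqrt(961+361) = 36.3593
L = sqrt(1322.0000 - 196) = sqrt(1126.0000) = 33.5559

33.5559


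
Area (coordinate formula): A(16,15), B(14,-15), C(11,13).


16*(-15-13) = -448
14*(13-15) = -28
11*(15+ 15) = 330
sum = -146
Area = |-146|/2 = 73.0000

73.0000 sq units


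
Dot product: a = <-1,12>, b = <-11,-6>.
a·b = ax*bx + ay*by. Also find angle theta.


a·b = -1*(-11) + 12*(-6) = 11 - 72 = -61
|a| = sqrt(1+144) = 12.0416
|b| = sqrt(121+36) = 12.5300
cos(theta) = -61/(sqrt(145)*sqrt(157)) = -61/sqrt(22765) = -0.404293
theta = arccos(-61/sqrt(22765)) = 113.8468 degrees

a·b = -61, theta = 113.8468 deg


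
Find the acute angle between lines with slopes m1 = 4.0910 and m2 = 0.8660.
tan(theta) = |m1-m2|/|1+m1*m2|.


m1-m2 = 3.225
1+m1*m2 = 4.542806
tan(theta) = |3.225/4.542806| = 0.709914
theta = arctan(|3.225/4.542806|) = 35.3715 degrees (acute angle)

35.3715 degrees


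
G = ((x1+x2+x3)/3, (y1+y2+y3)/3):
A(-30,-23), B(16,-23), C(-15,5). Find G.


Gx = (-30+16- 15)/3 = -29/3 = -9.6667
Gy = (-23- 23+5)/3 = -41/3 = -13.6667

G = (-9.6667, -13.6667)


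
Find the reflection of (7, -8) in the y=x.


Reflection rule for y=x: (y, x)
(7, -8) -> (-8, 7)

(-8, 7)


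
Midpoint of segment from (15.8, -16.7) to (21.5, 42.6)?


Mx = (15.8 + 21.5)/2 = 37.3/2 = 18.6500
My = (-16.7 + 42.6)/2 = 25.9/2 = 12.9500

(18.6500, 12.9500)


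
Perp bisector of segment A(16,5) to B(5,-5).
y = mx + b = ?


Midpoint = (10.5, 0)
Slope of AB = dy/dx = -10/(-11) = 0.9091
Perp slope = -dx/dy = -11/10 = -1.1000
b = My - (perp slope)*Mx = 0 + (-11*10.5)/(-10) = 0 + 11.5500 = 11.5500

y = -1.1000x + 11.5500


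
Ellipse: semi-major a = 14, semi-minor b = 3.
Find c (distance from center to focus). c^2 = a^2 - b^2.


c^2 = 14^2 - 3^2 = 196 - 9 = 187
c = sqrt(187) = 13.6748

c = 13.6748


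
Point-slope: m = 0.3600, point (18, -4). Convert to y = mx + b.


y + 4 = 0.3600(x - 18)
y = 0.3600x - 4 - 0.3600*18
y = 0.3600x - 10.4800

y = 0.3600x - 10.4800


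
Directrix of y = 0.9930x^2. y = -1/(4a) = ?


a = 0.9930
1/(4a) = 0.2518
directrix: y = -0.2518 = -0.2518

y = -0.2518


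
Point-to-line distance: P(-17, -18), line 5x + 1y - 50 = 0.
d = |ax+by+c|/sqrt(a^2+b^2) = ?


|5*(-17) + 1*(-18) - 50| = |-153| = 153
sqrt(25 + 1) = sqrt(26) = 5.0990
d = 153/sqrt(26) = 30.0058

30.0058


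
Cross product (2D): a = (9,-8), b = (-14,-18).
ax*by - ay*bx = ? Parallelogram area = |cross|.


cross = 9*(-18) + 8*(-14) = -162 - 112 = -274
Parallelogram area = |-274| = 274

cross = -274, parallelogram area = 274


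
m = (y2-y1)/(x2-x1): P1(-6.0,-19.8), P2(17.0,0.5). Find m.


dy = 0.5 + 19.8 = 20.3
dx = 17.0 + 6.0 = 23.0
m = 20.3/23.0 = 0.8826

m = 0.8826


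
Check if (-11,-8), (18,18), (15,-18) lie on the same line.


-11*(18+ 18) + 18*(-18+ 8) + 15*(-8-18)
= -396 - 180 - 390 = -966

No, not collinear (determinant = -966)


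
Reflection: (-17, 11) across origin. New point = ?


Reflection rule for origin: (-x, -y)
(-17, 11) -> (17, -11)

(17, -11)


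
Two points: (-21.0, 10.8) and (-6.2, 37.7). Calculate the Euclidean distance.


dx = -6.2 + 21.0 = 14.8
dy = 37.7 - 10.8 = 26.9
d = sqrt(219.04 + 723.61) = sqrt(942.65) = 30.7026

30.7026


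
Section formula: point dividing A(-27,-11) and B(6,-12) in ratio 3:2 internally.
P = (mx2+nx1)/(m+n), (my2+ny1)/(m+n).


Px = (3*6 + 2*(-27))/5 = -36/5 = -7.2000
Py = (3*(-12) + 2*(-11))/5 = -58/5 = -11.6000

P = (-7.2000, -11.6000)


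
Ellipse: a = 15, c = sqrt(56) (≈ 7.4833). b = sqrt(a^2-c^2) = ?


b^2 = 15^2 - (sqrt(56))^2 = 225 - 56 = 169
b = sqrt(169) = 13

b = 13


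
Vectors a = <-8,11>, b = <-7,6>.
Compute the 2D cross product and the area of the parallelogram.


cross = -8*6 - 11*(-7) = -48 + 77 = 29
Parallelogram area = |29| = 29

cross = 29, parallelogram area = 29


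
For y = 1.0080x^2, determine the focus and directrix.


a = 1.0080
1/(4a) = 0.2480
Focus = (0, 0.2480)
Directrix: y = -0.2480

Focus = (0, 0.2480), Directrix: y = -0.2480


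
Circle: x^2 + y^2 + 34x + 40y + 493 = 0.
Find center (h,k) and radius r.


h = -D/2 = -34/2 = -17
k = -E/2 = -40/2 = -20
r^2 = h^2 + k^2 - F = 289 + 400 - 493 = 196
r = 14

Center (-17, -20), radius = 14


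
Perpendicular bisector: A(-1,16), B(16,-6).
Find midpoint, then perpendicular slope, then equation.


Midpoint = (7.5, 5)
Slope of AB = dy/dx = -22/17 = -1.2941
Perp slope = -dx/dy = 17/22 = 0.7727
b = My - (perp slope)*Mx = 5 + (17*7.5)/(-22) = 5 - 5.7955 = -0.7955

y = 0.7727x - 0.7955


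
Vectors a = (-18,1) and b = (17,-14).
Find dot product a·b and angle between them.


a·b = -18*17 + 1*(-14) = -306 - 14 = -320
|a| = sqrt(324+1) = 18.0278
|b| = sqrt(289+196) = 22.0227
cos(theta) = -320/(sqrt(325)*sqrt(485)) = -320/sqrt(157625) = -0.806004
theta = arccos(-320/sqrt(157625)) = 143.7074 degrees

a·b = -320, theta = 143.7074 deg


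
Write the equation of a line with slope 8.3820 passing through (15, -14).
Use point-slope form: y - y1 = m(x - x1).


y + 14 = 8.3820(x - 15)
y = 8.3820x - 14 - 8.3820*15
y = 8.3820x - 139.7300

y = 8.3820x - 139.7300


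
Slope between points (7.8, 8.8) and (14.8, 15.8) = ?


dy = 15.8 - 8.8 = 7.0
dx = 14.8 - 7.8 = 7
m = 7.0/7 = 1.0000

m = 1.0000


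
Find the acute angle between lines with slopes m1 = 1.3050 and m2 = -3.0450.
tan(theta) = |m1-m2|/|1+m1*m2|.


m1-m2 = 4.35
1+m1*m2 = -2.973725
tan(theta) = |4.35/(-2.973725)| = 1.462812
theta = arctan(|4.35/(-2.973725)|) = 55.6429 degrees (acute angle)

55.6429 degrees


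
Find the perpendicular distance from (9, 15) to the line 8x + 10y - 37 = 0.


|8*9 + 10*15 - 37| = |185| = 185
sqrt(64 + 100) = sqrt(164) = 12.8062
d = 185/sqrt(164) = 14.4461

14.4461


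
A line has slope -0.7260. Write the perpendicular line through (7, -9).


Perpendicular slope = -1/m1 = -1/(-0.7260) = 1.3774
b2 = y0 - m2*x0 = -9 + 7/(-0.7260) = -9 - 9.6419 = -18.6419

y = 1.3774x - 18.6419


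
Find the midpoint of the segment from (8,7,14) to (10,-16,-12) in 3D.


Mx = (8+10)/2 = 9.0000
My = (7- 16)/2 = -4.5000
Mz = (14- 12)/2 = 1.0000

M = (9.0000, -4.5000, 1.0000)


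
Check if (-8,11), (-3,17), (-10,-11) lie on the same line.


-8*(17+ 11) - 3*(-11-11) - 10*(11-17)
= -224 + 66 + 60 = -98

No, not collinear (determinant = -98)


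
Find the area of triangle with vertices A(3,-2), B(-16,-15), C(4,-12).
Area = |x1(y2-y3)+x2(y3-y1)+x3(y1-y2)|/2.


3*(-15+ 12) = -9
-16*(-12+ 2) = 160
4*(-2+ 15) = 52
sum = 203
Area = |203|/2 = 101.5000

101.5000 sq units


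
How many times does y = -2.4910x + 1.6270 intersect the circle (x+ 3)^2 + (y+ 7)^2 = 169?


Substitute y = -2.4910x + 1.6270: (x+ 3)^2 + (-2.4910x+1.6270+ 7)^2 = 169
Expand to Ax^2 + Bx + C = 0, where b-k = 8.627
A = 1+m^2 = 7.205081
B = 2(m(b-k) - h) = 2(-2.4910*8.627 + 3) = -36.979714
C = h^2 + (b-k)^2 - r^2 = 9 + 74.425129 - 169 = -85.574871
disc = B^2-4AC = 1367.4992 + 2466.2955 = 3833.7947
disc > 0

2 intersection points


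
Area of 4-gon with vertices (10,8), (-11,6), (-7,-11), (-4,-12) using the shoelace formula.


sum(xi*y_{i+1}) = 10*6 - 11*(-11) - 7*(-12) - 4*8 = 233
sum(yi*x_{i+1}) = 8*(-11) + 6*(-7) - 11*(-4) - 12*10 = -206
Area = |233 + 206|/2 = 439/2 = 219.5000

219.5000 sq units


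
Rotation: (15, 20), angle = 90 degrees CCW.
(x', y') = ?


cos(90) = 0, sin(90) = 1
x' = 15*0 - 20*1 = -20
y' = 15*1 + 20*0 = 15

(-20, 15)


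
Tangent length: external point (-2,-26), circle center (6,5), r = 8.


d = sqrt((-2-6)^2 + (-26-5)^2) = sqrt(64+961) = 32.0156
L = sqrt(1025.0000 - 64) = sqrt(961.0000) = 31.0000

31.0000


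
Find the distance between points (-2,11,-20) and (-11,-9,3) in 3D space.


dx=-9, dy=-20, dz=23
d = sqrt(81+400+529) = sqrt(1010) = 31.7805

31.7805


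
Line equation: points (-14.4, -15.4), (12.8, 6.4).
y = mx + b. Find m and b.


m = (21.8)/(27.2) = 0.8015
b = y1 - m*x1 = -15.4 - (21.8*(-14.4))/(27.2) = -15.4 + 11.5412 = -3.8588

y = 0.8015x - 3.8588


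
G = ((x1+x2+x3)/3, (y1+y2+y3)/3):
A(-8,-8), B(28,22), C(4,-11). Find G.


Gx = (-8+28+4)/3 = 24/3 = 8.0000
Gy = (-8+22- 11)/3 = 3/3 = 1.0000

G = (8.0000, 1.0000)


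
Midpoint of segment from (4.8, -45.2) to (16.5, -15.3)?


Mx = (4.8 + 16.5)/2 = 21.3/2 = 10.6500
My = (-45.2 - 15.3)/2 = -60.5/2 = -30.2500

(10.6500, -30.2500)


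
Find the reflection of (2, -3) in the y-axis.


Reflection rule for y-axis: (-x, y)
(2, -3) -> (-2, -3)

(-2, -3)


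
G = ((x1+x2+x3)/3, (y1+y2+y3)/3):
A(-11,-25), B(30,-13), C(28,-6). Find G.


Gx = (-11+30+28)/3 = 47/3 = 15.6667
Gy = (-25- 13- 6)/3 = -44/3 = -14.6667

G = (15.6667, -14.6667)


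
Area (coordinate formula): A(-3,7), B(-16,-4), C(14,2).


-3*(-4-2) = 18
-16*(2-7) = 80
14*(7+ 4) = 154
sum = 252
Area = |252|/2 = 126.0000

126.0000 sq units


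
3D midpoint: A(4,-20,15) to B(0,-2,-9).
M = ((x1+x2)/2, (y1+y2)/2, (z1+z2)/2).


Mx = (4+0)/2 = 2.0000
My = (-20- 2)/2 = -11.0000
Mz = (15- 9)/2 = 3.0000

M = (2.0000, -11.0000, 3.0000)


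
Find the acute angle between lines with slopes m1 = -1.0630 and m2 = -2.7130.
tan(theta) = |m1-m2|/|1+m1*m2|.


m1-m2 = 1.65
1+m1*m2 = 3.883919
tan(theta) = |1.65/3.883919| = 0.424829
theta = arctan(|1.65/3.883919|) = 23.0172 degrees (acute angle)

23.0172 degrees


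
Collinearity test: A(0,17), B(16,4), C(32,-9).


0*(4+ 9) + 16*(-9-17) + 32*(17-4)
= 0 - 416 + 416 = 0

Yes, collinear (determinant = 0)


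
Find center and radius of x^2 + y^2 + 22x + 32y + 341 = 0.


h = -D/2 = -22/2 = -11
k = -E/2 = -32/2 = -16
r^2 = h^2 + k^2 - F = 121 + 256 - 341 = 36
r = 6

Center (-11, -16), radius = 6


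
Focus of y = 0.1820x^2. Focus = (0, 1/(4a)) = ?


a = 0.1820
4a = 0.7280
focus = (0, 1/0.7280) = (0, 1.3736)

Focus = (0, 1.3736)


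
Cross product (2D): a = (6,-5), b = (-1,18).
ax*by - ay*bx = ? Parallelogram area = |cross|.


cross = 6*18 + 5*(-1) = 108 - 5 = 103
Parallelogram area = |103| = 103

cross = 103, parallelogram area = 103


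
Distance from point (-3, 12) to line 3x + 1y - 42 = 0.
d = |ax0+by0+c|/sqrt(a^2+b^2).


|3*(-3) + 1*12 - 42| = |-39| = 39
sqrt(9 + 1) = sqrt(10) = 3.1623
d = 39/sqrt(10) = 12.3329

12.3329


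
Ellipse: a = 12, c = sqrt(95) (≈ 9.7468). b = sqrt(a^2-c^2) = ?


b^2 = 12^2 - (sqrt(95))^2 = 144 - 95 = 49
b = sqrt(49) = 7

b = 7


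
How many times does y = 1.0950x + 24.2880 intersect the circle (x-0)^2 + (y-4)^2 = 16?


Substitute y = 1.0950x + 24.2880: (x-0)^2 + (1.0950x+24.2880-4)^2 = 16
Expand to Ax^2 + Bx + C = 0, where b-k = 20.288
A = 1+m^2 = 2.199025
B = 2(m(b-k) - h) = 2(1.0950*20.288 - 0) = 44.43072
C = h^2 + (b-k)^2 - r^2 = 0 + 411.602944 - 16 = 395.602944
disc = B^2-4AC = 1974.0889 - 3479.7631 = -1505.6742
disc < 0

0 intersection points


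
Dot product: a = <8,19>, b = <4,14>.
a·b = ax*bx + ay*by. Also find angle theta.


a·b = 8*4 + 19*14 = 32 + 266 = 298
|a| = sqrt(64+361) = 20.6155
|b| = sqrt(16+196) = 14.5602
cos(theta) = 298/(sqrt(425)*sqrt(212)) = 298/sqrt(90100) = 0.992782
theta = arccos(298/sqrt(90100)) = 6.8883 degrees

a·b = 298, theta = 6.8883 deg


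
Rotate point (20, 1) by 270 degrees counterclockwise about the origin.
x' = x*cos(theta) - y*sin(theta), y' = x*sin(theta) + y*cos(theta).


cos(270) = 0, sin(270) = -1
x' = 20*0 - 1*(-1) = 1
y' = 20*(-1) + 1*0 = -20

(1, -20)


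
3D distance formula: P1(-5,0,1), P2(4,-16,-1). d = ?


dx=9, dy=-16, dz=-2
d = sqrt(81+256+4) = sqrt(341) = 18.4662

18.4662


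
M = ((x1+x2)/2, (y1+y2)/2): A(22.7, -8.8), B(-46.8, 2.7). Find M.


Mx = (22.7 - 46.8)/2 = -24.1/2 = -12.0500
My = (-8.8 + 2.7)/2 = -6.1/2 = -3.0500

(-12.0500, -3.0500)


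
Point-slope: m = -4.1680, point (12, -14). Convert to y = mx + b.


y + 14 = -4.1680(x - 12)
y = -4.1680x - 14 + 4.1680*12
y = -4.1680x + 36.0160

y = -4.1680x + 36.0160


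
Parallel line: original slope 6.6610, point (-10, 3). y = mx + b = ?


Parallel lines have equal slopes.
m2 = 6.6610
b2 = 3 - 6.6610*(-10) = 69.6100

y = 6.6610x + 69.6100


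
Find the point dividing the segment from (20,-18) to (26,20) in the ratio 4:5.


Px = (4*26 + 5*20)/9 = 204/9 = 22.6667
Py = (4*20 + 5*(-18))/9 = -10/9 = -1.1111

P = (22.6667, -1.1111)


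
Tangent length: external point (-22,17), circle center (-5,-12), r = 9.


d = sqrt((-22+ 5)^2 + (17+ 12)^2) = sqrt(289+841) = 33.6155
L = sqrt(1130.0000 - 81) = sqrt(1049.0000) = 32.3883

32.3883


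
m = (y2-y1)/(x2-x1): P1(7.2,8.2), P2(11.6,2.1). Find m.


dy = 2.1 - 8.2 = -6.1
dx = 11.6 - 7.2 = 4.4
m = -6.1/4.4 = -1.3864

m = -1.3864


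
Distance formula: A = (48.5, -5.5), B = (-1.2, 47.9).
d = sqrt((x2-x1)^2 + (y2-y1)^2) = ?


dx = -1.2 - 48.5 = -49.7
dy = 47.9 + 5.5 = 53.4
d = sqrt(2470.09 + 2851.56) = sqrt(5321.65) = 72.9496

72.9496


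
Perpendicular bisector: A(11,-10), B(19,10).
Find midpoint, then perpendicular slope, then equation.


Midpoint = (15, 0)
Slope of AB = dy/dx = 20/8 = 2.5000
Perp slope = -dx/dy = -8/20 = -0.4000
b = My - (perp slope)*Mx = 0 + (8*15)/20 = 0 + 6.0000 = 6.0000

y = -0.4000x + 6.0000


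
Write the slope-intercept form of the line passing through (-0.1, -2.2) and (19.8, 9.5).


m = (11.7)/(19.9) = 0.5879
b = y1 - m*x1 = -2.2 - (11.7*(-0.1))/(19.9) = -2.2 + 0.0588 = -2.1412

y = 0.5879x - 2.1412


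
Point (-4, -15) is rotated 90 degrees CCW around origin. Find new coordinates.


cos(90) = 0, sin(90) = 1
x' = -4*0 + 15*1 = 15
y' = -4*1 - 15*0 = -4

(15, -4)


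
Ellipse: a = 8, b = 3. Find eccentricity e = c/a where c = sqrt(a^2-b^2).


c = sqrt(64-9) = sqrt(55) = 7.4162
e = c/a = sqrt(55)/8 = 0.9270

e = 0.9270


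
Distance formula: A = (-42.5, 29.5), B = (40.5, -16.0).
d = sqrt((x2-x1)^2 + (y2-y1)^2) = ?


dx = 40.5 + 42.5 = 83.0
dy = -16.0 - 29.5 = -45.5
d = sqrt(6889.0 + 2070.25) = sqrt(8959.25) = 94.6533

94.6533


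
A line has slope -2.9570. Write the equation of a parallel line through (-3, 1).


Parallel lines have equal slopes.
m2 = -2.9570
b2 = 1 + 2.9570*(-3) = -7.8710

y = -2.9570x - 7.8710


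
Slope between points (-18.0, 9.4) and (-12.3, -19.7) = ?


dy = -19.7 - 9.4 = -29.1
dx = -12.3 + 18.0 = 5.7
m = -29.1/5.7 = -5.1053

m = -5.1053


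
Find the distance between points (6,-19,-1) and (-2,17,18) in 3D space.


dx=-8, dy=36, dz=19
d = sqrt(64+1296+361) = sqrt(1721) = 41.4849

41.4849


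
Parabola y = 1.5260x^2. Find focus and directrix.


a = 1.5260
1/(4a) = 0.1638
Focus = (0, 0.1638)
Directrix: y = -0.1638

Focus = (0, 0.1638), Directrix: y = -0.1638


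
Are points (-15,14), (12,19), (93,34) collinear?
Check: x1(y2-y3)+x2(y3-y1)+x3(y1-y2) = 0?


-15*(19-34) + 12*(34-14) + 93*(14-19)
= 225 + 240 - 465 = 0

Yes, collinear (determinant = 0)


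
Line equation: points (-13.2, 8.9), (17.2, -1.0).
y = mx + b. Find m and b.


m = (-9.9)/(30.4) = -0.3257
b = y1 - m*x1 = 8.9 - (-9.9*(-13.2))/(30.4) = 8.9 - 4.2987 = 4.6013

y = -0.3257x + 4.6013


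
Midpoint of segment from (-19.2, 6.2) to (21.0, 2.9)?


Mx = (-19.2 + 21.0)/2 = 1.8/2 = 0.9000
My = (6.2 + 2.9)/2 = 9.1/2 = 4.5500

(0.9000, 4.5500)


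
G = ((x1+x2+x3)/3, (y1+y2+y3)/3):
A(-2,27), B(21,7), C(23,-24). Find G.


Gx = (-2+21+23)/3 = 42/3 = 14.0000
Gy = (27+7- 24)/3 = 10/3 = 3.3333

G = (14.0000, 3.3333)


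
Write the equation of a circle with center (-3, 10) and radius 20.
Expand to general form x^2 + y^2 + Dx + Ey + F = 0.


(x+ 3)^2 + (y-10)^2 = 20^2
D = -2h = 6, E = -2k = -20
F = h^2+k^2-r^2 = 9+100-400 = -291

x^2 + y^2 + 6x - 20y - 291 = 0


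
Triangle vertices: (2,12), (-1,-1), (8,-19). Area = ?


2*(-1+ 19) = 36
-1*(-19-12) = 31
8*(12+ 1) = 104
sum = 171
Area = |171|/2 = 85.5000

85.5000 sq units


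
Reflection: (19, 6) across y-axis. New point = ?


Reflection rule for y-axis: (-x, y)
(19, 6) -> (-19, 6)

(-19, 6)


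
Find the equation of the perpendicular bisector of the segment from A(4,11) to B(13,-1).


Midpoint = (8.5, 5)
Slope of AB = dy/dx = -12/9 = -1.3333
Perp slope = -dx/dy = 9/12 = 0.7500
b = My - (perp slope)*Mx = 5 + (9*8.5)/(-12) = 5 - 6.3750 = -1.3750

y = 0.7500x - 1.3750


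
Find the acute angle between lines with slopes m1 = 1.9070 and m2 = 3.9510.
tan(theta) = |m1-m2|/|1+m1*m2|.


m1-m2 = -2.044
1+m1*m2 = 8.534557
tan(theta) = |-2.044/8.534557| = 0.239497
theta = arctan(|-2.044/8.534557|) = 13.4685 degrees (acute angle)

13.4685 degrees


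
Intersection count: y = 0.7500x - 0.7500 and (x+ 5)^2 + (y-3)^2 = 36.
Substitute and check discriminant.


Substitute y = 0.7500x - 0.7500: (x+ 5)^2 + (0.7500x- 0.7500-3)^2 = 36
Expand to Ax^2 + Bx + C = 0, where b-k = -3.75
A = 1+m^2 = 1.5625
B = 2(m(b-k) - h) = 2(0.7500*(-3.75) + 5) = 4.375
C = h^2 + (b-k)^2 - r^2 = 25 + 14.0625 - 36 = 3.0625
disc = B^2-4AC = 19.1406 - 19.1406 = 0
disc = 0

1 intersection point (tangent)


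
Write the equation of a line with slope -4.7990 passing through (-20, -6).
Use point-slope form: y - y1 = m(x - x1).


y + 6 = -4.7990(x + 20)
y = -4.7990x - 6 + 4.7990*(-20)
y = -4.7990x - 101.9800

y = -4.7990x - 101.9800


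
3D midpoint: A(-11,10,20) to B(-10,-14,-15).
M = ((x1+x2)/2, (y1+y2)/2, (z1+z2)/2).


Mx = (-11- 10)/2 = -10.5000
My = (10- 14)/2 = -2.0000
Mz = (20- 15)/2 = 2.5000

M = (-10.5000, -2.0000, 2.5000)


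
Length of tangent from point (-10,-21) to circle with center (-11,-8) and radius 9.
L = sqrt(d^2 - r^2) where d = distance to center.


d = sqrt((-10+ 11)^2 + (-21+ 8)^2) = sqrt(1+169) = 13.0384
L = sqrt(170.0000 - 81) = sqrt(89.0000) = 9.4340

9.4340


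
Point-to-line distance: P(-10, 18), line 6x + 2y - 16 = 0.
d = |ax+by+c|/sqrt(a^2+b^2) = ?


|6*(-10) + 2*18 - 16| = |-40| = 40
sqrt(36 + 4) = sqrt(40) = 6.3246
d = 40/sqrt(40) = 6.3246

6.3246


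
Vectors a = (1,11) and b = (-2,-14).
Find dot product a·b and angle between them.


a·b = 1*(-2) + 11*(-14) = -2 - 154 = -156
|a| = sqrt(1+121) = 11.0454
|b| = sqrt(4+196) = 14.1421
cos(theta) = -156/(sqrt(122)*sqrt(200)) = -156/sqrt(24400) = -0.998688
theta = arccos(-156/sqrt(24400)) = 177.0643 degrees

a·b = -156, theta = 177.0643 deg


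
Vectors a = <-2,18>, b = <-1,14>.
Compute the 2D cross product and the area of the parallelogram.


cross = -2*14 - 18*(-1) = -28 + 18 = -10
Parallelogram area = |-10| = 10

cross = -10, parallelogram area = 10


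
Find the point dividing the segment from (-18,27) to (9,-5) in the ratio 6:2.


Px = (6*9 + 2*(-18))/8 = 18/8 = 2.2500
Py = (6*(-5) + 2*27)/8 = 24/8 = 3.0000

P = (2.2500, 3.0000)


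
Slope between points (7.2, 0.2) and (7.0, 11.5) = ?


dy = 11.5 - 0.2 = 11.3
dx = 7.0 - 7.2 = -0.2
m = 11.3/(-0.2) = -56.5000

m = -56.5000


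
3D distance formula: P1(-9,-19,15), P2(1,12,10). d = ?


dx=10, dy=31, dz=-5
d = sqrt(100+961+25) = sqrt(1086) = 32.9545

32.9545


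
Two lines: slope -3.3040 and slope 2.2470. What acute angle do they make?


m1-m2 = -5.551
1+m1*m2 = -6.424088
tan(theta) = |-5.551/(-6.424088)| = 0.864092
theta = arctan(|-5.551/(-6.424088)|) = 40.8300 degrees (acute angle)

40.8300 degrees


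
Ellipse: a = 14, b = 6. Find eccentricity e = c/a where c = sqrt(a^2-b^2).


c = sqrt(196-36) = sqrt(160) = 12.6491
e = c/a = sqrt(160)/14 = 0.9035

e = 0.9035


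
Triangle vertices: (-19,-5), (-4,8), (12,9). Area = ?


-19*(8-9) = 19
-4*(9+ 5) = -56
12*(-5-8) = -156
sum = -193
Area = |-193|/2 = 96.5000

96.5000 sq units


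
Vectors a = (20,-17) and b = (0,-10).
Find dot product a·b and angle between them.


a·b = 20*0 - 17*(-10) = 0 + 170 = 170
|a| = sqrt(400+289) = 26.2488
|b| = sqrt(0+100) = 10.0000
cos(theta) = 170/(sqrt(689)*sqrt(100)) = 170/sqrt(68900) = 0.647648
theta = arccos(170/sqrt(68900)) = 49.6355 degrees

a·b = 170, theta = 49.6355 deg


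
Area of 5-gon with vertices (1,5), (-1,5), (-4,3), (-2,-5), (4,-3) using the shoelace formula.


sum(xi*y_{i+1}) = 1*5 - 1*3 - 4*(-5) - 2*(-3) + 4*5 = 48
sum(yi*x_{i+1}) = 5*(-1) + 5*(-4) + 3*(-2) - 5*4 - 3*1 = -54
Area = |48 + 54|/2 = 102/2 = 51.0000

51.0000 sq units


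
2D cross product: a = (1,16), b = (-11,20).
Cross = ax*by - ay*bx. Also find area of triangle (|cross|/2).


cross = 1*20 - 16*(-11) = 20 + 176 = 196
Triangle area = |196|/2 = 196/2 = 98.0000

cross = 196, triangle area = 98.0000


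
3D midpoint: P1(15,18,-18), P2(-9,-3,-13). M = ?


Mx = (15- 9)/2 = 3.0000
My = (18- 3)/2 = 7.5000
Mz = (-18- 13)/2 = -15.5000

M = (3.0000, 7.5000, -15.5000)


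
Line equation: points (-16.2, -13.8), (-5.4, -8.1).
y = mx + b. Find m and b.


m = (5.7)/(10.8) = 0.5278
b = y1 - m*x1 = -13.8 - (5.7*(-16.2))/(10.8) = -13.8 + 8.5500 = -5.2500

y = 0.5278x - 5.2500


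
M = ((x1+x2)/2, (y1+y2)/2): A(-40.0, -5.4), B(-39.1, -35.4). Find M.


Mx = (-40.0 - 39.1)/2 = -79.1/2 = -39.5500
My = (-5.4 - 35.4)/2 = -40.8/2 = -20.4000

(-39.5500, -20.4000)


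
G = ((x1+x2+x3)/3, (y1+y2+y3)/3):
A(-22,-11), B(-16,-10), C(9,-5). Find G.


Gx = (-22- 16+9)/3 = -29/3 = -9.6667
Gy = (-11- 10- 5)/3 = -26/3 = -8.6667

G = (-9.6667, -8.6667)


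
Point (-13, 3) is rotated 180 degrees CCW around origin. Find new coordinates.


cos(180) = -1, sin(180) = 0
x' = -13*(-1) - 3*0 = 13
y' = -13*0 + 3*(-1) = -3

(13, -3)


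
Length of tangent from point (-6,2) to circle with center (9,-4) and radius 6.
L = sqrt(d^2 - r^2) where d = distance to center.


d = sqrt((-6-9)^2 + (2+ 4)^2) = sqrt(225+36) = 16.1555
L = sqrt(261.0000 - 36) = sqrt(225.0000) = 15.0000

15.0000


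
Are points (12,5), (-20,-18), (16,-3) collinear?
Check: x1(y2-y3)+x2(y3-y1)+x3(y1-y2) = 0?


12*(-18+ 3) - 20*(-3-5) + 16*(5+ 18)
= -180 + 160 + 368 = 348

No, not collinear (determinant = 348)


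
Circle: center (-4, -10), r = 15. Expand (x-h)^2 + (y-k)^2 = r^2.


(x+ 4)^2 + (y+ 10)^2 = 15^2
D = -2h = 8, E = -2k = 20
F = h^2+k^2-r^2 = 16+100-225 = -109

x^2 + y^2 + 8x + 20y - 109 = 0


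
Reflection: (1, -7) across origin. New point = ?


Reflection rule for origin: (-x, -y)
(1, -7) -> (-1, 7)

(-1, 7)


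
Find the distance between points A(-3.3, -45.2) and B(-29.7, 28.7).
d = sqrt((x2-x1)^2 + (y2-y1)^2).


dx = -29.7 + 3.3 = -26.4
dy = 28.7 + 45.2 = 73.9
d = sqrt(696.96 + 5461.21) = sqrt(6158.17) = 78.4740

78.4740


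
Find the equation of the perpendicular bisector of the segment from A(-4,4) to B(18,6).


Midpoint = (7, 5)
Slope of AB = dy/dx = 2/22 = 0.0909
Perp slope = -dx/dy = -22/2 = -11.0000
b = My - (perp slope)*Mx = 5 + (22*7)/2 = 5 + 77.0000 = 82.0000

y = -11.0000x + 82.0000


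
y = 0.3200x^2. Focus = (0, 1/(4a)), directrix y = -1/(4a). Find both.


a = 0.3200
1/(4a) = 0.7812
Focus = (0, 0.7812)
Directrix: y = -0.7812

Focus = (0, 0.7812), Directrix: y = -0.7812


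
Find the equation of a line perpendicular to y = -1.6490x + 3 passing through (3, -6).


Perpendicular slope = -1/m1 = -1/(-1.6490) = 0.6064
b2 = y0 - m2*x0 = -6 + 3/(-1.6490) = -6 - 1.8193 = -7.8193

y = 0.6064x - 7.8193


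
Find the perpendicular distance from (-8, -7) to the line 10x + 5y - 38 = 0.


|10*(-8) + 5*(-7) - 38| = |-153| = 153
sqrt(100 + 25) = sqrt(125) = 11.1803
d = 153/sqrt(125) = 13.6847

13.6847


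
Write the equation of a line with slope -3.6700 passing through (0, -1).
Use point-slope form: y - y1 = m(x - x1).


y + 1 = -3.6700(x - 0)
y = -3.6700x - 1 + 3.6700*0
y = -3.6700x - 1.0000

y = -3.6700x - 1.0000


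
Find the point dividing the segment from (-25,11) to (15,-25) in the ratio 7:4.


Px = (7*15 + 4*(-25))/11 = 5/11 = 0.4545
Py = (7*(-25) + 4*11)/11 = -131/11 = -11.9091

P = (0.4545, -11.9091)


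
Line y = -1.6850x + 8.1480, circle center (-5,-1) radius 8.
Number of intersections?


Substitute y = -1.6850x + 8.1480: (x+ 5)^2 + (-1.6850x+8.1480+ 1)^2 = 64
Expand to Ax^2 + Bx + C = 0, where b-k = 9.148
A = 1+m^2 = 3.839225
B = 2(m(b-k) - h) = 2(-1.6850*9.148 + 5) = -20.82876
C = h^2 + (b-k)^2 - r^2 = 25 + 83.685904 - 64 = 44.685904
disc = B^2-4AC = 433.8372 - 686.2370 = -252.3998
disc < 0

0 intersection points


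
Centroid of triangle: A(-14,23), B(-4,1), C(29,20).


Gx = (-14- 4+29)/3 = 11/3 = 3.6667
Gy = (23+1+20)/3 = 44/3 = 14.6667

G = (3.6667, 14.6667)


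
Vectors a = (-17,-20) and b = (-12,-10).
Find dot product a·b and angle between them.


a·b = -17*(-12) - 20*(-10) = 204 + 200 = 404
|a| = sqrt(289+400) = 26.2488
|b| = sqrt(144+100) = 15.6205
cos(theta) = 404/(sqrt(689)*sqrt(244)) = 404/sqrt(168116) = 0.985319
theta = arccos(404/sqrt(168116)) = 9.8299 degrees

a·b = 404, theta = 9.8299 deg


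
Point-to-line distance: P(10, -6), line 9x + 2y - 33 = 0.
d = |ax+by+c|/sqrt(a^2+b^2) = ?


|9*10 + 2*(-6) - 33| = |45| = 45
sqrt(81 + 4) = sqrt(85) = 9.2195
d = 45/sqrt(85) = 4.8809

4.8809


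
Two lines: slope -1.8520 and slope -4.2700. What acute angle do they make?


m1-m2 = 2.418
1+m1*m2 = 8.90804
tan(theta) = |2.418/8.90804| = 0.271440
theta = arctan(|2.418/8.90804|) = 15.1865 degrees (acute angle)

15.1865 degrees


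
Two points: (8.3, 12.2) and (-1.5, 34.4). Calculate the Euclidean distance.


dx = -1.5 - 8.3 = -9.8
dy = 34.4 - 12.2 = 22.2
d = sqrt(96.04 + 492.84) = sqrt(588.88) = 24.2668

24.2668


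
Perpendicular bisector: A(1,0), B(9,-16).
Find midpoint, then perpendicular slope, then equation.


Midpoint = (5, -8)
Slope of AB = dy/dx = -16/8 = -2.0000
Perp slope = -dx/dy = 8/16 = 0.5000
b = My - (perp slope)*Mx = -8 + (8*5)/(-16) = -8 - 2.5000 = -10.5000

y = 0.5000x - 10.5000


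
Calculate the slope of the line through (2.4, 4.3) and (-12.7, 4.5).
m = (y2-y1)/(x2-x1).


dy = 4.5 - 4.3 = 0.2
dx = -12.7 - 2.4 = -15.1
m = 0.2/(-15.1) = -0.0132

m = -0.0132
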